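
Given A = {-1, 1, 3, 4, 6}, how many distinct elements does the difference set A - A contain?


A - A = {a - a' : a, a' ∈ A}; |A| = 5.
Bounds: 2|A|-1 ≤ |A - A| ≤ |A|² - |A| + 1, i.e. 9 ≤ |A - A| ≤ 21.
Note: 0 ∈ A - A always (from a - a). The set is symmetric: if d ∈ A - A then -d ∈ A - A.
Enumerate nonzero differences d = a - a' with a > a' (then include -d):
Positive differences: {1, 2, 3, 4, 5, 7}
Full difference set: {0} ∪ (positive diffs) ∪ (negative diffs).
|A - A| = 1 + 2·6 = 13 (matches direct enumeration: 13).

|A - A| = 13


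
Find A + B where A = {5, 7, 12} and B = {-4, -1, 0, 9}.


A + B = {a + b : a ∈ A, b ∈ B}.
Enumerate all |A|·|B| = 3·4 = 12 pairs (a, b) and collect distinct sums.
a = 5: 5+-4=1, 5+-1=4, 5+0=5, 5+9=14
a = 7: 7+-4=3, 7+-1=6, 7+0=7, 7+9=16
a = 12: 12+-4=8, 12+-1=11, 12+0=12, 12+9=21
Collecting distinct sums: A + B = {1, 3, 4, 5, 6, 7, 8, 11, 12, 14, 16, 21}
|A + B| = 12

A + B = {1, 3, 4, 5, 6, 7, 8, 11, 12, 14, 16, 21}


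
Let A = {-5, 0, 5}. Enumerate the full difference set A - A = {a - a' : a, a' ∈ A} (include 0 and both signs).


A - A = {a - a' : a, a' ∈ A}.
Compute a - a' for each ordered pair (a, a'):
a = -5: -5--5=0, -5-0=-5, -5-5=-10
a = 0: 0--5=5, 0-0=0, 0-5=-5
a = 5: 5--5=10, 5-0=5, 5-5=0
Collecting distinct values (and noting 0 appears from a-a):
A - A = {-10, -5, 0, 5, 10}
|A - A| = 5

A - A = {-10, -5, 0, 5, 10}


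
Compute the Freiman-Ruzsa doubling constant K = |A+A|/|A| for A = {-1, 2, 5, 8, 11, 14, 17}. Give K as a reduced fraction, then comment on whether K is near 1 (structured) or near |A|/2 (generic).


|A| = 7.
Compute A + A by enumerating all 49 pairs.
A + A = {-2, 1, 4, 7, 10, 13, 16, 19, 22, 25, 28, 31, 34}, so |A + A| = 13.
K = |A + A| / |A| = 13/7 (already in lowest terms) ≈ 1.8571.
Reference: AP of size 7 gives K = 13/7 ≈ 1.8571; a fully generic set of size 7 gives K ≈ 4.0000.

|A| = 7, |A + A| = 13, K = 13/7.


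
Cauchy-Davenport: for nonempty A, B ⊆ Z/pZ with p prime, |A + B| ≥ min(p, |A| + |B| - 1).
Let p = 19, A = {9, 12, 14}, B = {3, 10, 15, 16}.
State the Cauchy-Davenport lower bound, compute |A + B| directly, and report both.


Cauchy-Davenport: |A + B| ≥ min(p, |A| + |B| - 1) for A, B nonempty in Z/pZ.
|A| = 3, |B| = 4, p = 19.
CD lower bound = min(19, 3 + 4 - 1) = min(19, 6) = 6.
Compute A + B mod 19 directly:
a = 9: 9+3=12, 9+10=0, 9+15=5, 9+16=6
a = 12: 12+3=15, 12+10=3, 12+15=8, 12+16=9
a = 14: 14+3=17, 14+10=5, 14+15=10, 14+16=11
A + B = {0, 3, 5, 6, 8, 9, 10, 11, 12, 15, 17}, so |A + B| = 11.
Verify: 11 ≥ 6? Yes ✓.

CD lower bound = 6, actual |A + B| = 11.


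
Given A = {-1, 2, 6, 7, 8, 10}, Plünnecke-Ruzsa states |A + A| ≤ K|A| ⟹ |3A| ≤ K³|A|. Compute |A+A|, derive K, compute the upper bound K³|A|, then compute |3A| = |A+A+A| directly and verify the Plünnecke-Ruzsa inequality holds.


|A| = 6.
Step 1: Compute A + A by enumerating all 36 pairs.
A + A = {-2, 1, 4, 5, 6, 7, 8, 9, 10, 12, 13, 14, 15, 16, 17, 18, 20}, so |A + A| = 17.
Step 2: Doubling constant K = |A + A|/|A| = 17/6 = 17/6 ≈ 2.8333.
Step 3: Plünnecke-Ruzsa gives |3A| ≤ K³·|A| = (2.8333)³ · 6 ≈ 136.4722.
Step 4: Compute 3A = A + A + A directly by enumerating all triples (a,b,c) ∈ A³; |3A| = 29.
Step 5: Check 29 ≤ 136.4722? Yes ✓.

K = 17/6, Plünnecke-Ruzsa bound K³|A| ≈ 136.4722, |3A| = 29, inequality holds.


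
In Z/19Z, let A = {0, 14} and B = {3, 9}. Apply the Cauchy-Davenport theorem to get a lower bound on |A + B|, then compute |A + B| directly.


Cauchy-Davenport: |A + B| ≥ min(p, |A| + |B| - 1) for A, B nonempty in Z/pZ.
|A| = 2, |B| = 2, p = 19.
CD lower bound = min(19, 2 + 2 - 1) = min(19, 3) = 3.
Compute A + B mod 19 directly:
a = 0: 0+3=3, 0+9=9
a = 14: 14+3=17, 14+9=4
A + B = {3, 4, 9, 17}, so |A + B| = 4.
Verify: 4 ≥ 3? Yes ✓.

CD lower bound = 3, actual |A + B| = 4.


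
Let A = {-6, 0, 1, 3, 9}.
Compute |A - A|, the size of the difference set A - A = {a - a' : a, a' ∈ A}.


A - A = {a - a' : a, a' ∈ A}; |A| = 5.
Bounds: 2|A|-1 ≤ |A - A| ≤ |A|² - |A| + 1, i.e. 9 ≤ |A - A| ≤ 21.
Note: 0 ∈ A - A always (from a - a). The set is symmetric: if d ∈ A - A then -d ∈ A - A.
Enumerate nonzero differences d = a - a' with a > a' (then include -d):
Positive differences: {1, 2, 3, 6, 7, 8, 9, 15}
Full difference set: {0} ∪ (positive diffs) ∪ (negative diffs).
|A - A| = 1 + 2·8 = 17 (matches direct enumeration: 17).

|A - A| = 17


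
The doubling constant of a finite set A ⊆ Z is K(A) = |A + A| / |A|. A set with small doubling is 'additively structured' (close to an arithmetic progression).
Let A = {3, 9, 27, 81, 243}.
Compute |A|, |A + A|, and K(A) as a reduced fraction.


|A| = 5.
Compute A + A by enumerating all 25 pairs.
A + A = {6, 12, 18, 30, 36, 54, 84, 90, 108, 162, 246, 252, 270, 324, 486}, so |A + A| = 15.
K = |A + A| / |A| = 15/5 = 3/1 ≈ 3.0000.
Reference: AP of size 5 gives K = 9/5 ≈ 1.8000; a fully generic set of size 5 gives K ≈ 3.0000.

|A| = 5, |A + A| = 15, K = 15/5 = 3/1.


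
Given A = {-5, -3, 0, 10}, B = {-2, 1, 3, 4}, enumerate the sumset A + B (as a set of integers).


A + B = {a + b : a ∈ A, b ∈ B}.
Enumerate all |A|·|B| = 4·4 = 16 pairs (a, b) and collect distinct sums.
a = -5: -5+-2=-7, -5+1=-4, -5+3=-2, -5+4=-1
a = -3: -3+-2=-5, -3+1=-2, -3+3=0, -3+4=1
a = 0: 0+-2=-2, 0+1=1, 0+3=3, 0+4=4
a = 10: 10+-2=8, 10+1=11, 10+3=13, 10+4=14
Collecting distinct sums: A + B = {-7, -5, -4, -2, -1, 0, 1, 3, 4, 8, 11, 13, 14}
|A + B| = 13

A + B = {-7, -5, -4, -2, -1, 0, 1, 3, 4, 8, 11, 13, 14}


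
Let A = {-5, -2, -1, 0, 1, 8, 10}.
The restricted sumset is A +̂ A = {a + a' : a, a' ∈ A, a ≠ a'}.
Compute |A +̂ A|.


Restricted sumset: A +̂ A = {a + a' : a ∈ A, a' ∈ A, a ≠ a'}.
Equivalently, take A + A and drop any sum 2a that is achievable ONLY as a + a for a ∈ A (i.e. sums representable only with equal summands).
Enumerate pairs (a, a') with a < a' (symmetric, so each unordered pair gives one sum; this covers all a ≠ a'):
  -5 + -2 = -7
  -5 + -1 = -6
  -5 + 0 = -5
  -5 + 1 = -4
  -5 + 8 = 3
  -5 + 10 = 5
  -2 + -1 = -3
  -2 + 0 = -2
  -2 + 1 = -1
  -2 + 8 = 6
  -2 + 10 = 8
  -1 + 0 = -1
  -1 + 1 = 0
  -1 + 8 = 7
  -1 + 10 = 9
  0 + 1 = 1
  0 + 8 = 8
  0 + 10 = 10
  1 + 8 = 9
  1 + 10 = 11
  8 + 10 = 18
Collected distinct sums: {-7, -6, -5, -4, -3, -2, -1, 0, 1, 3, 5, 6, 7, 8, 9, 10, 11, 18}
|A +̂ A| = 18
(Reference bound: |A +̂ A| ≥ 2|A| - 3 for |A| ≥ 2, with |A| = 7 giving ≥ 11.)

|A +̂ A| = 18


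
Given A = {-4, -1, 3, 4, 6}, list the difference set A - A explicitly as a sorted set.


A - A = {a - a' : a, a' ∈ A}.
Compute a - a' for each ordered pair (a, a'):
a = -4: -4--4=0, -4--1=-3, -4-3=-7, -4-4=-8, -4-6=-10
a = -1: -1--4=3, -1--1=0, -1-3=-4, -1-4=-5, -1-6=-7
a = 3: 3--4=7, 3--1=4, 3-3=0, 3-4=-1, 3-6=-3
a = 4: 4--4=8, 4--1=5, 4-3=1, 4-4=0, 4-6=-2
a = 6: 6--4=10, 6--1=7, 6-3=3, 6-4=2, 6-6=0
Collecting distinct values (and noting 0 appears from a-a):
A - A = {-10, -8, -7, -5, -4, -3, -2, -1, 0, 1, 2, 3, 4, 5, 7, 8, 10}
|A - A| = 17

A - A = {-10, -8, -7, -5, -4, -3, -2, -1, 0, 1, 2, 3, 4, 5, 7, 8, 10}


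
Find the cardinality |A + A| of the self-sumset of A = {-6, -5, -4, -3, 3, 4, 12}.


A + A = {a + a' : a, a' ∈ A}; |A| = 7.
General bounds: 2|A| - 1 ≤ |A + A| ≤ |A|(|A|+1)/2, i.e. 13 ≤ |A + A| ≤ 28.
Lower bound 2|A|-1 is attained iff A is an arithmetic progression.
Enumerate sums a + a' for a ≤ a' (symmetric, so this suffices):
a = -6: -6+-6=-12, -6+-5=-11, -6+-4=-10, -6+-3=-9, -6+3=-3, -6+4=-2, -6+12=6
a = -5: -5+-5=-10, -5+-4=-9, -5+-3=-8, -5+3=-2, -5+4=-1, -5+12=7
a = -4: -4+-4=-8, -4+-3=-7, -4+3=-1, -4+4=0, -4+12=8
a = -3: -3+-3=-6, -3+3=0, -3+4=1, -3+12=9
a = 3: 3+3=6, 3+4=7, 3+12=15
a = 4: 4+4=8, 4+12=16
a = 12: 12+12=24
Distinct sums: {-12, -11, -10, -9, -8, -7, -6, -3, -2, -1, 0, 1, 6, 7, 8, 9, 15, 16, 24}
|A + A| = 19

|A + A| = 19


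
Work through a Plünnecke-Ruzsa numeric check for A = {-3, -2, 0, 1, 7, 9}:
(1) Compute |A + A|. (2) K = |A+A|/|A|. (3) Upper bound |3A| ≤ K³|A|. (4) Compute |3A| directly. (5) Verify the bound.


|A| = 6.
Step 1: Compute A + A by enumerating all 36 pairs.
A + A = {-6, -5, -4, -3, -2, -1, 0, 1, 2, 4, 5, 6, 7, 8, 9, 10, 14, 16, 18}, so |A + A| = 19.
Step 2: Doubling constant K = |A + A|/|A| = 19/6 = 19/6 ≈ 3.1667.
Step 3: Plünnecke-Ruzsa gives |3A| ≤ K³·|A| = (3.1667)³ · 6 ≈ 190.5278.
Step 4: Compute 3A = A + A + A directly by enumerating all triples (a,b,c) ∈ A³; |3A| = 33.
Step 5: Check 33 ≤ 190.5278? Yes ✓.

K = 19/6, Plünnecke-Ruzsa bound K³|A| ≈ 190.5278, |3A| = 33, inequality holds.


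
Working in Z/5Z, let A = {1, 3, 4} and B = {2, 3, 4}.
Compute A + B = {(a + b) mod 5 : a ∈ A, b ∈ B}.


Work in Z/5Z: reduce every sum a + b modulo 5.
Enumerate all 9 pairs:
a = 1: 1+2=3, 1+3=4, 1+4=0
a = 3: 3+2=0, 3+3=1, 3+4=2
a = 4: 4+2=1, 4+3=2, 4+4=3
Distinct residues collected: {0, 1, 2, 3, 4}
|A + B| = 5 (out of 5 total residues).

A + B = {0, 1, 2, 3, 4}


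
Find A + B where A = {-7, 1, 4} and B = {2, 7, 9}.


A + B = {a + b : a ∈ A, b ∈ B}.
Enumerate all |A|·|B| = 3·3 = 9 pairs (a, b) and collect distinct sums.
a = -7: -7+2=-5, -7+7=0, -7+9=2
a = 1: 1+2=3, 1+7=8, 1+9=10
a = 4: 4+2=6, 4+7=11, 4+9=13
Collecting distinct sums: A + B = {-5, 0, 2, 3, 6, 8, 10, 11, 13}
|A + B| = 9

A + B = {-5, 0, 2, 3, 6, 8, 10, 11, 13}


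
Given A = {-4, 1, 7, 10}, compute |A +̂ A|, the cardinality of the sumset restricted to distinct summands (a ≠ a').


Restricted sumset: A +̂ A = {a + a' : a ∈ A, a' ∈ A, a ≠ a'}.
Equivalently, take A + A and drop any sum 2a that is achievable ONLY as a + a for a ∈ A (i.e. sums representable only with equal summands).
Enumerate pairs (a, a') with a < a' (symmetric, so each unordered pair gives one sum; this covers all a ≠ a'):
  -4 + 1 = -3
  -4 + 7 = 3
  -4 + 10 = 6
  1 + 7 = 8
  1 + 10 = 11
  7 + 10 = 17
Collected distinct sums: {-3, 3, 6, 8, 11, 17}
|A +̂ A| = 6
(Reference bound: |A +̂ A| ≥ 2|A| - 3 for |A| ≥ 2, with |A| = 4 giving ≥ 5.)

|A +̂ A| = 6


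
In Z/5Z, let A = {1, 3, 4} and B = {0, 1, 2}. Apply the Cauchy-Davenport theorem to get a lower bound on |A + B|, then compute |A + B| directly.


Cauchy-Davenport: |A + B| ≥ min(p, |A| + |B| - 1) for A, B nonempty in Z/pZ.
|A| = 3, |B| = 3, p = 5.
CD lower bound = min(5, 3 + 3 - 1) = min(5, 5) = 5.
Compute A + B mod 5 directly:
a = 1: 1+0=1, 1+1=2, 1+2=3
a = 3: 3+0=3, 3+1=4, 3+2=0
a = 4: 4+0=4, 4+1=0, 4+2=1
A + B = {0, 1, 2, 3, 4}, so |A + B| = 5.
Verify: 5 ≥ 5? Yes ✓.

CD lower bound = 5, actual |A + B| = 5.


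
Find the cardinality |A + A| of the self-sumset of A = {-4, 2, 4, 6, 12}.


A + A = {a + a' : a, a' ∈ A}; |A| = 5.
General bounds: 2|A| - 1 ≤ |A + A| ≤ |A|(|A|+1)/2, i.e. 9 ≤ |A + A| ≤ 15.
Lower bound 2|A|-1 is attained iff A is an arithmetic progression.
Enumerate sums a + a' for a ≤ a' (symmetric, so this suffices):
a = -4: -4+-4=-8, -4+2=-2, -4+4=0, -4+6=2, -4+12=8
a = 2: 2+2=4, 2+4=6, 2+6=8, 2+12=14
a = 4: 4+4=8, 4+6=10, 4+12=16
a = 6: 6+6=12, 6+12=18
a = 12: 12+12=24
Distinct sums: {-8, -2, 0, 2, 4, 6, 8, 10, 12, 14, 16, 18, 24}
|A + A| = 13

|A + A| = 13


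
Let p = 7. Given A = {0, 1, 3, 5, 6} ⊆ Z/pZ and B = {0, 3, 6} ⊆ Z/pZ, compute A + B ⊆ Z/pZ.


Work in Z/7Z: reduce every sum a + b modulo 7.
Enumerate all 15 pairs:
a = 0: 0+0=0, 0+3=3, 0+6=6
a = 1: 1+0=1, 1+3=4, 1+6=0
a = 3: 3+0=3, 3+3=6, 3+6=2
a = 5: 5+0=5, 5+3=1, 5+6=4
a = 6: 6+0=6, 6+3=2, 6+6=5
Distinct residues collected: {0, 1, 2, 3, 4, 5, 6}
|A + B| = 7 (out of 7 total residues).

A + B = {0, 1, 2, 3, 4, 5, 6}


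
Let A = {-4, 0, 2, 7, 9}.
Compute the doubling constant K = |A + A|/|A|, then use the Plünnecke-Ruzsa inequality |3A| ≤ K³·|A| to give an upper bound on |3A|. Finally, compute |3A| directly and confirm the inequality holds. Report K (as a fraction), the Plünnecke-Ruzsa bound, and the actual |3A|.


|A| = 5.
Step 1: Compute A + A by enumerating all 25 pairs.
A + A = {-8, -4, -2, 0, 2, 3, 4, 5, 7, 9, 11, 14, 16, 18}, so |A + A| = 14.
Step 2: Doubling constant K = |A + A|/|A| = 14/5 = 14/5 ≈ 2.8000.
Step 3: Plünnecke-Ruzsa gives |3A| ≤ K³·|A| = (2.8000)³ · 5 ≈ 109.7600.
Step 4: Compute 3A = A + A + A directly by enumerating all triples (a,b,c) ∈ A³; |3A| = 27.
Step 5: Check 27 ≤ 109.7600? Yes ✓.

K = 14/5, Plünnecke-Ruzsa bound K³|A| ≈ 109.7600, |3A| = 27, inequality holds.


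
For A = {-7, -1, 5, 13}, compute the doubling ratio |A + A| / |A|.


|A| = 4.
Compute A + A by enumerating all 16 pairs.
A + A = {-14, -8, -2, 4, 6, 10, 12, 18, 26}, so |A + A| = 9.
K = |A + A| / |A| = 9/4 (already in lowest terms) ≈ 2.2500.
Reference: AP of size 4 gives K = 7/4 ≈ 1.7500; a fully generic set of size 4 gives K ≈ 2.5000.

|A| = 4, |A + A| = 9, K = 9/4.


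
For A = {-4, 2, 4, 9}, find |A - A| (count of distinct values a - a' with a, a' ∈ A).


A - A = {a - a' : a, a' ∈ A}; |A| = 4.
Bounds: 2|A|-1 ≤ |A - A| ≤ |A|² - |A| + 1, i.e. 7 ≤ |A - A| ≤ 13.
Note: 0 ∈ A - A always (from a - a). The set is symmetric: if d ∈ A - A then -d ∈ A - A.
Enumerate nonzero differences d = a - a' with a > a' (then include -d):
Positive differences: {2, 5, 6, 7, 8, 13}
Full difference set: {0} ∪ (positive diffs) ∪ (negative diffs).
|A - A| = 1 + 2·6 = 13 (matches direct enumeration: 13).

|A - A| = 13


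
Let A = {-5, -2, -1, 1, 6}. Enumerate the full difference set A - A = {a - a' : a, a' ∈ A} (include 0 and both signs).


A - A = {a - a' : a, a' ∈ A}.
Compute a - a' for each ordered pair (a, a'):
a = -5: -5--5=0, -5--2=-3, -5--1=-4, -5-1=-6, -5-6=-11
a = -2: -2--5=3, -2--2=0, -2--1=-1, -2-1=-3, -2-6=-8
a = -1: -1--5=4, -1--2=1, -1--1=0, -1-1=-2, -1-6=-7
a = 1: 1--5=6, 1--2=3, 1--1=2, 1-1=0, 1-6=-5
a = 6: 6--5=11, 6--2=8, 6--1=7, 6-1=5, 6-6=0
Collecting distinct values (and noting 0 appears from a-a):
A - A = {-11, -8, -7, -6, -5, -4, -3, -2, -1, 0, 1, 2, 3, 4, 5, 6, 7, 8, 11}
|A - A| = 19

A - A = {-11, -8, -7, -6, -5, -4, -3, -2, -1, 0, 1, 2, 3, 4, 5, 6, 7, 8, 11}


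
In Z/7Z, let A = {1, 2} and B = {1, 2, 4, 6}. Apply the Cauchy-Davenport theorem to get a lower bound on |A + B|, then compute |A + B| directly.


Cauchy-Davenport: |A + B| ≥ min(p, |A| + |B| - 1) for A, B nonempty in Z/pZ.
|A| = 2, |B| = 4, p = 7.
CD lower bound = min(7, 2 + 4 - 1) = min(7, 5) = 5.
Compute A + B mod 7 directly:
a = 1: 1+1=2, 1+2=3, 1+4=5, 1+6=0
a = 2: 2+1=3, 2+2=4, 2+4=6, 2+6=1
A + B = {0, 1, 2, 3, 4, 5, 6}, so |A + B| = 7.
Verify: 7 ≥ 5? Yes ✓.

CD lower bound = 5, actual |A + B| = 7.


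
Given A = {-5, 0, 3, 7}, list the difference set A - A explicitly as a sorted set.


A - A = {a - a' : a, a' ∈ A}.
Compute a - a' for each ordered pair (a, a'):
a = -5: -5--5=0, -5-0=-5, -5-3=-8, -5-7=-12
a = 0: 0--5=5, 0-0=0, 0-3=-3, 0-7=-7
a = 3: 3--5=8, 3-0=3, 3-3=0, 3-7=-4
a = 7: 7--5=12, 7-0=7, 7-3=4, 7-7=0
Collecting distinct values (and noting 0 appears from a-a):
A - A = {-12, -8, -7, -5, -4, -3, 0, 3, 4, 5, 7, 8, 12}
|A - A| = 13

A - A = {-12, -8, -7, -5, -4, -3, 0, 3, 4, 5, 7, 8, 12}


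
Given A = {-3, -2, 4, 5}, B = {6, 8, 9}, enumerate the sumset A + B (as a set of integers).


A + B = {a + b : a ∈ A, b ∈ B}.
Enumerate all |A|·|B| = 4·3 = 12 pairs (a, b) and collect distinct sums.
a = -3: -3+6=3, -3+8=5, -3+9=6
a = -2: -2+6=4, -2+8=6, -2+9=7
a = 4: 4+6=10, 4+8=12, 4+9=13
a = 5: 5+6=11, 5+8=13, 5+9=14
Collecting distinct sums: A + B = {3, 4, 5, 6, 7, 10, 11, 12, 13, 14}
|A + B| = 10

A + B = {3, 4, 5, 6, 7, 10, 11, 12, 13, 14}


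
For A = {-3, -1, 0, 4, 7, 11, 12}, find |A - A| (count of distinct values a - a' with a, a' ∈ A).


A - A = {a - a' : a, a' ∈ A}; |A| = 7.
Bounds: 2|A|-1 ≤ |A - A| ≤ |A|² - |A| + 1, i.e. 13 ≤ |A - A| ≤ 43.
Note: 0 ∈ A - A always (from a - a). The set is symmetric: if d ∈ A - A then -d ∈ A - A.
Enumerate nonzero differences d = a - a' with a > a' (then include -d):
Positive differences: {1, 2, 3, 4, 5, 7, 8, 10, 11, 12, 13, 14, 15}
Full difference set: {0} ∪ (positive diffs) ∪ (negative diffs).
|A - A| = 1 + 2·13 = 27 (matches direct enumeration: 27).

|A - A| = 27


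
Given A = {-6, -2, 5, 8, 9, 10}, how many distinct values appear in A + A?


A + A = {a + a' : a, a' ∈ A}; |A| = 6.
General bounds: 2|A| - 1 ≤ |A + A| ≤ |A|(|A|+1)/2, i.e. 11 ≤ |A + A| ≤ 21.
Lower bound 2|A|-1 is attained iff A is an arithmetic progression.
Enumerate sums a + a' for a ≤ a' (symmetric, so this suffices):
a = -6: -6+-6=-12, -6+-2=-8, -6+5=-1, -6+8=2, -6+9=3, -6+10=4
a = -2: -2+-2=-4, -2+5=3, -2+8=6, -2+9=7, -2+10=8
a = 5: 5+5=10, 5+8=13, 5+9=14, 5+10=15
a = 8: 8+8=16, 8+9=17, 8+10=18
a = 9: 9+9=18, 9+10=19
a = 10: 10+10=20
Distinct sums: {-12, -8, -4, -1, 2, 3, 4, 6, 7, 8, 10, 13, 14, 15, 16, 17, 18, 19, 20}
|A + A| = 19

|A + A| = 19


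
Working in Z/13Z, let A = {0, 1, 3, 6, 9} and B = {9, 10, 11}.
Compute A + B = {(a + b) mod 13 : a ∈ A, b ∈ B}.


Work in Z/13Z: reduce every sum a + b modulo 13.
Enumerate all 15 pairs:
a = 0: 0+9=9, 0+10=10, 0+11=11
a = 1: 1+9=10, 1+10=11, 1+11=12
a = 3: 3+9=12, 3+10=0, 3+11=1
a = 6: 6+9=2, 6+10=3, 6+11=4
a = 9: 9+9=5, 9+10=6, 9+11=7
Distinct residues collected: {0, 1, 2, 3, 4, 5, 6, 7, 9, 10, 11, 12}
|A + B| = 12 (out of 13 total residues).

A + B = {0, 1, 2, 3, 4, 5, 6, 7, 9, 10, 11, 12}


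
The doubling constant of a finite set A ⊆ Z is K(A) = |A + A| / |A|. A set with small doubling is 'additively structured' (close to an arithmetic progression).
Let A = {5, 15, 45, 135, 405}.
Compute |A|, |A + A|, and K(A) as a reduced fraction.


|A| = 5.
Compute A + A by enumerating all 25 pairs.
A + A = {10, 20, 30, 50, 60, 90, 140, 150, 180, 270, 410, 420, 450, 540, 810}, so |A + A| = 15.
K = |A + A| / |A| = 15/5 = 3/1 ≈ 3.0000.
Reference: AP of size 5 gives K = 9/5 ≈ 1.8000; a fully generic set of size 5 gives K ≈ 3.0000.

|A| = 5, |A + A| = 15, K = 15/5 = 3/1.


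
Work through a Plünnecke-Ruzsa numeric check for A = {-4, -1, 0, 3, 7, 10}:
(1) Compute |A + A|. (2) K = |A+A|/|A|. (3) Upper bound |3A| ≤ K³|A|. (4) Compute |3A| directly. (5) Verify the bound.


|A| = 6.
Step 1: Compute A + A by enumerating all 36 pairs.
A + A = {-8, -5, -4, -2, -1, 0, 2, 3, 6, 7, 9, 10, 13, 14, 17, 20}, so |A + A| = 16.
Step 2: Doubling constant K = |A + A|/|A| = 16/6 = 16/6 ≈ 2.6667.
Step 3: Plünnecke-Ruzsa gives |3A| ≤ K³·|A| = (2.6667)³ · 6 ≈ 113.7778.
Step 4: Compute 3A = A + A + A directly by enumerating all triples (a,b,c) ∈ A³; |3A| = 31.
Step 5: Check 31 ≤ 113.7778? Yes ✓.

K = 16/6, Plünnecke-Ruzsa bound K³|A| ≈ 113.7778, |3A| = 31, inequality holds.


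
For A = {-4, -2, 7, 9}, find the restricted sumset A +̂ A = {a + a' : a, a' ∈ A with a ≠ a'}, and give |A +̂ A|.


Restricted sumset: A +̂ A = {a + a' : a ∈ A, a' ∈ A, a ≠ a'}.
Equivalently, take A + A and drop any sum 2a that is achievable ONLY as a + a for a ∈ A (i.e. sums representable only with equal summands).
Enumerate pairs (a, a') with a < a' (symmetric, so each unordered pair gives one sum; this covers all a ≠ a'):
  -4 + -2 = -6
  -4 + 7 = 3
  -4 + 9 = 5
  -2 + 7 = 5
  -2 + 9 = 7
  7 + 9 = 16
Collected distinct sums: {-6, 3, 5, 7, 16}
|A +̂ A| = 5
(Reference bound: |A +̂ A| ≥ 2|A| - 3 for |A| ≥ 2, with |A| = 4 giving ≥ 5.)

|A +̂ A| = 5


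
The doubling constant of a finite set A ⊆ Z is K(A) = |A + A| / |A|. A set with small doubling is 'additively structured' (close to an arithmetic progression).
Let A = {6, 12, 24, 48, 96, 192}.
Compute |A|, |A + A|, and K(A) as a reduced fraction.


|A| = 6.
Compute A + A by enumerating all 36 pairs.
A + A = {12, 18, 24, 30, 36, 48, 54, 60, 72, 96, 102, 108, 120, 144, 192, 198, 204, 216, 240, 288, 384}, so |A + A| = 21.
K = |A + A| / |A| = 21/6 = 7/2 ≈ 3.5000.
Reference: AP of size 6 gives K = 11/6 ≈ 1.8333; a fully generic set of size 6 gives K ≈ 3.5000.

|A| = 6, |A + A| = 21, K = 21/6 = 7/2.


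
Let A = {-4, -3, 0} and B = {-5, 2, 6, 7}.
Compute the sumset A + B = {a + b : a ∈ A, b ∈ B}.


A + B = {a + b : a ∈ A, b ∈ B}.
Enumerate all |A|·|B| = 3·4 = 12 pairs (a, b) and collect distinct sums.
a = -4: -4+-5=-9, -4+2=-2, -4+6=2, -4+7=3
a = -3: -3+-5=-8, -3+2=-1, -3+6=3, -3+7=4
a = 0: 0+-5=-5, 0+2=2, 0+6=6, 0+7=7
Collecting distinct sums: A + B = {-9, -8, -5, -2, -1, 2, 3, 4, 6, 7}
|A + B| = 10

A + B = {-9, -8, -5, -2, -1, 2, 3, 4, 6, 7}


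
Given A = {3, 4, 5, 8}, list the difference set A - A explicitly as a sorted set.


A - A = {a - a' : a, a' ∈ A}.
Compute a - a' for each ordered pair (a, a'):
a = 3: 3-3=0, 3-4=-1, 3-5=-2, 3-8=-5
a = 4: 4-3=1, 4-4=0, 4-5=-1, 4-8=-4
a = 5: 5-3=2, 5-4=1, 5-5=0, 5-8=-3
a = 8: 8-3=5, 8-4=4, 8-5=3, 8-8=0
Collecting distinct values (and noting 0 appears from a-a):
A - A = {-5, -4, -3, -2, -1, 0, 1, 2, 3, 4, 5}
|A - A| = 11

A - A = {-5, -4, -3, -2, -1, 0, 1, 2, 3, 4, 5}


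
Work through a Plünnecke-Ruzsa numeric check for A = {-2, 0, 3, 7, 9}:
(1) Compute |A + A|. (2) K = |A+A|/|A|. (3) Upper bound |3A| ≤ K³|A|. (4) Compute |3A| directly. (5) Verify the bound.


|A| = 5.
Step 1: Compute A + A by enumerating all 25 pairs.
A + A = {-4, -2, 0, 1, 3, 5, 6, 7, 9, 10, 12, 14, 16, 18}, so |A + A| = 14.
Step 2: Doubling constant K = |A + A|/|A| = 14/5 = 14/5 ≈ 2.8000.
Step 3: Plünnecke-Ruzsa gives |3A| ≤ K³·|A| = (2.8000)³ · 5 ≈ 109.7600.
Step 4: Compute 3A = A + A + A directly by enumerating all triples (a,b,c) ∈ A³; |3A| = 26.
Step 5: Check 26 ≤ 109.7600? Yes ✓.

K = 14/5, Plünnecke-Ruzsa bound K³|A| ≈ 109.7600, |3A| = 26, inequality holds.


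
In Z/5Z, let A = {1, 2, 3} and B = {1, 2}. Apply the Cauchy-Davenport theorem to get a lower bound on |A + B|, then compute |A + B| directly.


Cauchy-Davenport: |A + B| ≥ min(p, |A| + |B| - 1) for A, B nonempty in Z/pZ.
|A| = 3, |B| = 2, p = 5.
CD lower bound = min(5, 3 + 2 - 1) = min(5, 4) = 4.
Compute A + B mod 5 directly:
a = 1: 1+1=2, 1+2=3
a = 2: 2+1=3, 2+2=4
a = 3: 3+1=4, 3+2=0
A + B = {0, 2, 3, 4}, so |A + B| = 4.
Verify: 4 ≥ 4? Yes ✓.

CD lower bound = 4, actual |A + B| = 4.


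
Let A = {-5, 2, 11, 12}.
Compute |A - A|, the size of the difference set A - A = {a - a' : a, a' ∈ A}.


A - A = {a - a' : a, a' ∈ A}; |A| = 4.
Bounds: 2|A|-1 ≤ |A - A| ≤ |A|² - |A| + 1, i.e. 7 ≤ |A - A| ≤ 13.
Note: 0 ∈ A - A always (from a - a). The set is symmetric: if d ∈ A - A then -d ∈ A - A.
Enumerate nonzero differences d = a - a' with a > a' (then include -d):
Positive differences: {1, 7, 9, 10, 16, 17}
Full difference set: {0} ∪ (positive diffs) ∪ (negative diffs).
|A - A| = 1 + 2·6 = 13 (matches direct enumeration: 13).

|A - A| = 13


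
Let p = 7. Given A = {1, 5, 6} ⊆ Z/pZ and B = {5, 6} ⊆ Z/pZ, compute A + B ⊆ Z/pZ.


Work in Z/7Z: reduce every sum a + b modulo 7.
Enumerate all 6 pairs:
a = 1: 1+5=6, 1+6=0
a = 5: 5+5=3, 5+6=4
a = 6: 6+5=4, 6+6=5
Distinct residues collected: {0, 3, 4, 5, 6}
|A + B| = 5 (out of 7 total residues).

A + B = {0, 3, 4, 5, 6}


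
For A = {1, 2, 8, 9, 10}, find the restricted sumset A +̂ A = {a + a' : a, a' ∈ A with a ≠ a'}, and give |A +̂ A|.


Restricted sumset: A +̂ A = {a + a' : a ∈ A, a' ∈ A, a ≠ a'}.
Equivalently, take A + A and drop any sum 2a that is achievable ONLY as a + a for a ∈ A (i.e. sums representable only with equal summands).
Enumerate pairs (a, a') with a < a' (symmetric, so each unordered pair gives one sum; this covers all a ≠ a'):
  1 + 2 = 3
  1 + 8 = 9
  1 + 9 = 10
  1 + 10 = 11
  2 + 8 = 10
  2 + 9 = 11
  2 + 10 = 12
  8 + 9 = 17
  8 + 10 = 18
  9 + 10 = 19
Collected distinct sums: {3, 9, 10, 11, 12, 17, 18, 19}
|A +̂ A| = 8
(Reference bound: |A +̂ A| ≥ 2|A| - 3 for |A| ≥ 2, with |A| = 5 giving ≥ 7.)

|A +̂ A| = 8


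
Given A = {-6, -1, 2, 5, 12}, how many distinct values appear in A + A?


A + A = {a + a' : a, a' ∈ A}; |A| = 5.
General bounds: 2|A| - 1 ≤ |A + A| ≤ |A|(|A|+1)/2, i.e. 9 ≤ |A + A| ≤ 15.
Lower bound 2|A|-1 is attained iff A is an arithmetic progression.
Enumerate sums a + a' for a ≤ a' (symmetric, so this suffices):
a = -6: -6+-6=-12, -6+-1=-7, -6+2=-4, -6+5=-1, -6+12=6
a = -1: -1+-1=-2, -1+2=1, -1+5=4, -1+12=11
a = 2: 2+2=4, 2+5=7, 2+12=14
a = 5: 5+5=10, 5+12=17
a = 12: 12+12=24
Distinct sums: {-12, -7, -4, -2, -1, 1, 4, 6, 7, 10, 11, 14, 17, 24}
|A + A| = 14

|A + A| = 14


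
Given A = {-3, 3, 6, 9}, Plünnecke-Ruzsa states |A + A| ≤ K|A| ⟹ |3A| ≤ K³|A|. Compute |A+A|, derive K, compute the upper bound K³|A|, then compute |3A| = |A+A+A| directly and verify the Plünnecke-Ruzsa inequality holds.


|A| = 4.
Step 1: Compute A + A by enumerating all 16 pairs.
A + A = {-6, 0, 3, 6, 9, 12, 15, 18}, so |A + A| = 8.
Step 2: Doubling constant K = |A + A|/|A| = 8/4 = 8/4 ≈ 2.0000.
Step 3: Plünnecke-Ruzsa gives |3A| ≤ K³·|A| = (2.0000)³ · 4 ≈ 32.0000.
Step 4: Compute 3A = A + A + A directly by enumerating all triples (a,b,c) ∈ A³; |3A| = 12.
Step 5: Check 12 ≤ 32.0000? Yes ✓.

K = 8/4, Plünnecke-Ruzsa bound K³|A| ≈ 32.0000, |3A| = 12, inequality holds.


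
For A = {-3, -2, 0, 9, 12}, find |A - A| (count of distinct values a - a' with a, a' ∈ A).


A - A = {a - a' : a, a' ∈ A}; |A| = 5.
Bounds: 2|A|-1 ≤ |A - A| ≤ |A|² - |A| + 1, i.e. 9 ≤ |A - A| ≤ 21.
Note: 0 ∈ A - A always (from a - a). The set is symmetric: if d ∈ A - A then -d ∈ A - A.
Enumerate nonzero differences d = a - a' with a > a' (then include -d):
Positive differences: {1, 2, 3, 9, 11, 12, 14, 15}
Full difference set: {0} ∪ (positive diffs) ∪ (negative diffs).
|A - A| = 1 + 2·8 = 17 (matches direct enumeration: 17).

|A - A| = 17


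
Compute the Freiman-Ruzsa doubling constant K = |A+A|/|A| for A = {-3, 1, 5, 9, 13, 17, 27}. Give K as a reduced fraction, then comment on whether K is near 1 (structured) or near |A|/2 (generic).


|A| = 7.
Compute A + A by enumerating all 49 pairs.
A + A = {-6, -2, 2, 6, 10, 14, 18, 22, 24, 26, 28, 30, 32, 34, 36, 40, 44, 54}, so |A + A| = 18.
K = |A + A| / |A| = 18/7 (already in lowest terms) ≈ 2.5714.
Reference: AP of size 7 gives K = 13/7 ≈ 1.8571; a fully generic set of size 7 gives K ≈ 4.0000.

|A| = 7, |A + A| = 18, K = 18/7.


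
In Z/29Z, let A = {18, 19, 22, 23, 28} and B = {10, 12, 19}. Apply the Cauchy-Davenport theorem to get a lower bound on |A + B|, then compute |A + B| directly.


Cauchy-Davenport: |A + B| ≥ min(p, |A| + |B| - 1) for A, B nonempty in Z/pZ.
|A| = 5, |B| = 3, p = 29.
CD lower bound = min(29, 5 + 3 - 1) = min(29, 7) = 7.
Compute A + B mod 29 directly:
a = 18: 18+10=28, 18+12=1, 18+19=8
a = 19: 19+10=0, 19+12=2, 19+19=9
a = 22: 22+10=3, 22+12=5, 22+19=12
a = 23: 23+10=4, 23+12=6, 23+19=13
a = 28: 28+10=9, 28+12=11, 28+19=18
A + B = {0, 1, 2, 3, 4, 5, 6, 8, 9, 11, 12, 13, 18, 28}, so |A + B| = 14.
Verify: 14 ≥ 7? Yes ✓.

CD lower bound = 7, actual |A + B| = 14.


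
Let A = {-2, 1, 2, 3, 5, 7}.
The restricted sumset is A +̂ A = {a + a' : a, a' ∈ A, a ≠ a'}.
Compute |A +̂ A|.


Restricted sumset: A +̂ A = {a + a' : a ∈ A, a' ∈ A, a ≠ a'}.
Equivalently, take A + A and drop any sum 2a that is achievable ONLY as a + a for a ∈ A (i.e. sums representable only with equal summands).
Enumerate pairs (a, a') with a < a' (symmetric, so each unordered pair gives one sum; this covers all a ≠ a'):
  -2 + 1 = -1
  -2 + 2 = 0
  -2 + 3 = 1
  -2 + 5 = 3
  -2 + 7 = 5
  1 + 2 = 3
  1 + 3 = 4
  1 + 5 = 6
  1 + 7 = 8
  2 + 3 = 5
  2 + 5 = 7
  2 + 7 = 9
  3 + 5 = 8
  3 + 7 = 10
  5 + 7 = 12
Collected distinct sums: {-1, 0, 1, 3, 4, 5, 6, 7, 8, 9, 10, 12}
|A +̂ A| = 12
(Reference bound: |A +̂ A| ≥ 2|A| - 3 for |A| ≥ 2, with |A| = 6 giving ≥ 9.)

|A +̂ A| = 12


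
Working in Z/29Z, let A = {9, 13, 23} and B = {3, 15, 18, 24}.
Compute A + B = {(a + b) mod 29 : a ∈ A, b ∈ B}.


Work in Z/29Z: reduce every sum a + b modulo 29.
Enumerate all 12 pairs:
a = 9: 9+3=12, 9+15=24, 9+18=27, 9+24=4
a = 13: 13+3=16, 13+15=28, 13+18=2, 13+24=8
a = 23: 23+3=26, 23+15=9, 23+18=12, 23+24=18
Distinct residues collected: {2, 4, 8, 9, 12, 16, 18, 24, 26, 27, 28}
|A + B| = 11 (out of 29 total residues).

A + B = {2, 4, 8, 9, 12, 16, 18, 24, 26, 27, 28}


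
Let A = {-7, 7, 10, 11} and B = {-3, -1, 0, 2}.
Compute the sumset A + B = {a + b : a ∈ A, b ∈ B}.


A + B = {a + b : a ∈ A, b ∈ B}.
Enumerate all |A|·|B| = 4·4 = 16 pairs (a, b) and collect distinct sums.
a = -7: -7+-3=-10, -7+-1=-8, -7+0=-7, -7+2=-5
a = 7: 7+-3=4, 7+-1=6, 7+0=7, 7+2=9
a = 10: 10+-3=7, 10+-1=9, 10+0=10, 10+2=12
a = 11: 11+-3=8, 11+-1=10, 11+0=11, 11+2=13
Collecting distinct sums: A + B = {-10, -8, -7, -5, 4, 6, 7, 8, 9, 10, 11, 12, 13}
|A + B| = 13

A + B = {-10, -8, -7, -5, 4, 6, 7, 8, 9, 10, 11, 12, 13}


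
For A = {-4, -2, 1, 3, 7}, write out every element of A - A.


A - A = {a - a' : a, a' ∈ A}.
Compute a - a' for each ordered pair (a, a'):
a = -4: -4--4=0, -4--2=-2, -4-1=-5, -4-3=-7, -4-7=-11
a = -2: -2--4=2, -2--2=0, -2-1=-3, -2-3=-5, -2-7=-9
a = 1: 1--4=5, 1--2=3, 1-1=0, 1-3=-2, 1-7=-6
a = 3: 3--4=7, 3--2=5, 3-1=2, 3-3=0, 3-7=-4
a = 7: 7--4=11, 7--2=9, 7-1=6, 7-3=4, 7-7=0
Collecting distinct values (and noting 0 appears from a-a):
A - A = {-11, -9, -7, -6, -5, -4, -3, -2, 0, 2, 3, 4, 5, 6, 7, 9, 11}
|A - A| = 17

A - A = {-11, -9, -7, -6, -5, -4, -3, -2, 0, 2, 3, 4, 5, 6, 7, 9, 11}


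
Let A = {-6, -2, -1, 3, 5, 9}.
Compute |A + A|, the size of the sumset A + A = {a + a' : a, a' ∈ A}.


A + A = {a + a' : a, a' ∈ A}; |A| = 6.
General bounds: 2|A| - 1 ≤ |A + A| ≤ |A|(|A|+1)/2, i.e. 11 ≤ |A + A| ≤ 21.
Lower bound 2|A|-1 is attained iff A is an arithmetic progression.
Enumerate sums a + a' for a ≤ a' (symmetric, so this suffices):
a = -6: -6+-6=-12, -6+-2=-8, -6+-1=-7, -6+3=-3, -6+5=-1, -6+9=3
a = -2: -2+-2=-4, -2+-1=-3, -2+3=1, -2+5=3, -2+9=7
a = -1: -1+-1=-2, -1+3=2, -1+5=4, -1+9=8
a = 3: 3+3=6, 3+5=8, 3+9=12
a = 5: 5+5=10, 5+9=14
a = 9: 9+9=18
Distinct sums: {-12, -8, -7, -4, -3, -2, -1, 1, 2, 3, 4, 6, 7, 8, 10, 12, 14, 18}
|A + A| = 18

|A + A| = 18


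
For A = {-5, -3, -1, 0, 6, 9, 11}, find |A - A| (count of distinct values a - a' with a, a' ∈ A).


A - A = {a - a' : a, a' ∈ A}; |A| = 7.
Bounds: 2|A|-1 ≤ |A - A| ≤ |A|² - |A| + 1, i.e. 13 ≤ |A - A| ≤ 43.
Note: 0 ∈ A - A always (from a - a). The set is symmetric: if d ∈ A - A then -d ∈ A - A.
Enumerate nonzero differences d = a - a' with a > a' (then include -d):
Positive differences: {1, 2, 3, 4, 5, 6, 7, 9, 10, 11, 12, 14, 16}
Full difference set: {0} ∪ (positive diffs) ∪ (negative diffs).
|A - A| = 1 + 2·13 = 27 (matches direct enumeration: 27).

|A - A| = 27


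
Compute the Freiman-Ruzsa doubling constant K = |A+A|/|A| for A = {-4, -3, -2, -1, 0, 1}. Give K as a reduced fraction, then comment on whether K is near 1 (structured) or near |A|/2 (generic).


|A| = 6.
Compute A + A by enumerating all 36 pairs.
A + A = {-8, -7, -6, -5, -4, -3, -2, -1, 0, 1, 2}, so |A + A| = 11.
K = |A + A| / |A| = 11/6 (already in lowest terms) ≈ 1.8333.
Reference: AP of size 6 gives K = 11/6 ≈ 1.8333; a fully generic set of size 6 gives K ≈ 3.5000.

|A| = 6, |A + A| = 11, K = 11/6.


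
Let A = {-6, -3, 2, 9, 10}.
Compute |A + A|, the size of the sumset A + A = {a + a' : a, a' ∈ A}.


A + A = {a + a' : a, a' ∈ A}; |A| = 5.
General bounds: 2|A| - 1 ≤ |A + A| ≤ |A|(|A|+1)/2, i.e. 9 ≤ |A + A| ≤ 15.
Lower bound 2|A|-1 is attained iff A is an arithmetic progression.
Enumerate sums a + a' for a ≤ a' (symmetric, so this suffices):
a = -6: -6+-6=-12, -6+-3=-9, -6+2=-4, -6+9=3, -6+10=4
a = -3: -3+-3=-6, -3+2=-1, -3+9=6, -3+10=7
a = 2: 2+2=4, 2+9=11, 2+10=12
a = 9: 9+9=18, 9+10=19
a = 10: 10+10=20
Distinct sums: {-12, -9, -6, -4, -1, 3, 4, 6, 7, 11, 12, 18, 19, 20}
|A + A| = 14

|A + A| = 14


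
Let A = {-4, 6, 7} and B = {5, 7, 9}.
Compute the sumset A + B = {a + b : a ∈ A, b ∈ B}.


A + B = {a + b : a ∈ A, b ∈ B}.
Enumerate all |A|·|B| = 3·3 = 9 pairs (a, b) and collect distinct sums.
a = -4: -4+5=1, -4+7=3, -4+9=5
a = 6: 6+5=11, 6+7=13, 6+9=15
a = 7: 7+5=12, 7+7=14, 7+9=16
Collecting distinct sums: A + B = {1, 3, 5, 11, 12, 13, 14, 15, 16}
|A + B| = 9

A + B = {1, 3, 5, 11, 12, 13, 14, 15, 16}


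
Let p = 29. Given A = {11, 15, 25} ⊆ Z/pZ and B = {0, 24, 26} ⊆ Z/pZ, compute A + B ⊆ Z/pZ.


Work in Z/29Z: reduce every sum a + b modulo 29.
Enumerate all 9 pairs:
a = 11: 11+0=11, 11+24=6, 11+26=8
a = 15: 15+0=15, 15+24=10, 15+26=12
a = 25: 25+0=25, 25+24=20, 25+26=22
Distinct residues collected: {6, 8, 10, 11, 12, 15, 20, 22, 25}
|A + B| = 9 (out of 29 total residues).

A + B = {6, 8, 10, 11, 12, 15, 20, 22, 25}


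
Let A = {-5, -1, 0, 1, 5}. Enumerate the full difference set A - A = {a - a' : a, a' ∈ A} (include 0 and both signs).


A - A = {a - a' : a, a' ∈ A}.
Compute a - a' for each ordered pair (a, a'):
a = -5: -5--5=0, -5--1=-4, -5-0=-5, -5-1=-6, -5-5=-10
a = -1: -1--5=4, -1--1=0, -1-0=-1, -1-1=-2, -1-5=-6
a = 0: 0--5=5, 0--1=1, 0-0=0, 0-1=-1, 0-5=-5
a = 1: 1--5=6, 1--1=2, 1-0=1, 1-1=0, 1-5=-4
a = 5: 5--5=10, 5--1=6, 5-0=5, 5-1=4, 5-5=0
Collecting distinct values (and noting 0 appears from a-a):
A - A = {-10, -6, -5, -4, -2, -1, 0, 1, 2, 4, 5, 6, 10}
|A - A| = 13

A - A = {-10, -6, -5, -4, -2, -1, 0, 1, 2, 4, 5, 6, 10}


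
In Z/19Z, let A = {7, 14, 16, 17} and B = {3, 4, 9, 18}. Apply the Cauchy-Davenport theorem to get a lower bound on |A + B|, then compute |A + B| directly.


Cauchy-Davenport: |A + B| ≥ min(p, |A| + |B| - 1) for A, B nonempty in Z/pZ.
|A| = 4, |B| = 4, p = 19.
CD lower bound = min(19, 4 + 4 - 1) = min(19, 7) = 7.
Compute A + B mod 19 directly:
a = 7: 7+3=10, 7+4=11, 7+9=16, 7+18=6
a = 14: 14+3=17, 14+4=18, 14+9=4, 14+18=13
a = 16: 16+3=0, 16+4=1, 16+9=6, 16+18=15
a = 17: 17+3=1, 17+4=2, 17+9=7, 17+18=16
A + B = {0, 1, 2, 4, 6, 7, 10, 11, 13, 15, 16, 17, 18}, so |A + B| = 13.
Verify: 13 ≥ 7? Yes ✓.

CD lower bound = 7, actual |A + B| = 13.


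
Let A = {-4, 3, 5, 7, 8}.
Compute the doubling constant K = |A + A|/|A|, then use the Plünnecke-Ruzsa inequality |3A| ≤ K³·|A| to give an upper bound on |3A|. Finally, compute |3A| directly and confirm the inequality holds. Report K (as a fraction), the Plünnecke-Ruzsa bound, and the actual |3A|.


|A| = 5.
Step 1: Compute A + A by enumerating all 25 pairs.
A + A = {-8, -1, 1, 3, 4, 6, 8, 10, 11, 12, 13, 14, 15, 16}, so |A + A| = 14.
Step 2: Doubling constant K = |A + A|/|A| = 14/5 = 14/5 ≈ 2.8000.
Step 3: Plünnecke-Ruzsa gives |3A| ≤ K³·|A| = (2.8000)³ · 5 ≈ 109.7600.
Step 4: Compute 3A = A + A + A directly by enumerating all triples (a,b,c) ∈ A³; |3A| = 26.
Step 5: Check 26 ≤ 109.7600? Yes ✓.

K = 14/5, Plünnecke-Ruzsa bound K³|A| ≈ 109.7600, |3A| = 26, inequality holds.


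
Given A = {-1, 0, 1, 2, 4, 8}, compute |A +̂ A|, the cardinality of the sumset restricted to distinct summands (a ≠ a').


Restricted sumset: A +̂ A = {a + a' : a ∈ A, a' ∈ A, a ≠ a'}.
Equivalently, take A + A and drop any sum 2a that is achievable ONLY as a + a for a ∈ A (i.e. sums representable only with equal summands).
Enumerate pairs (a, a') with a < a' (symmetric, so each unordered pair gives one sum; this covers all a ≠ a'):
  -1 + 0 = -1
  -1 + 1 = 0
  -1 + 2 = 1
  -1 + 4 = 3
  -1 + 8 = 7
  0 + 1 = 1
  0 + 2 = 2
  0 + 4 = 4
  0 + 8 = 8
  1 + 2 = 3
  1 + 4 = 5
  1 + 8 = 9
  2 + 4 = 6
  2 + 8 = 10
  4 + 8 = 12
Collected distinct sums: {-1, 0, 1, 2, 3, 4, 5, 6, 7, 8, 9, 10, 12}
|A +̂ A| = 13
(Reference bound: |A +̂ A| ≥ 2|A| - 3 for |A| ≥ 2, with |A| = 6 giving ≥ 9.)

|A +̂ A| = 13


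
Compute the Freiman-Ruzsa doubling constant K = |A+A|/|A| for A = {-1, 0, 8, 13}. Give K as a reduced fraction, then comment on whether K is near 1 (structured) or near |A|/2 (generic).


|A| = 4.
Compute A + A by enumerating all 16 pairs.
A + A = {-2, -1, 0, 7, 8, 12, 13, 16, 21, 26}, so |A + A| = 10.
K = |A + A| / |A| = 10/4 = 5/2 ≈ 2.5000.
Reference: AP of size 4 gives K = 7/4 ≈ 1.7500; a fully generic set of size 4 gives K ≈ 2.5000.

|A| = 4, |A + A| = 10, K = 10/4 = 5/2.


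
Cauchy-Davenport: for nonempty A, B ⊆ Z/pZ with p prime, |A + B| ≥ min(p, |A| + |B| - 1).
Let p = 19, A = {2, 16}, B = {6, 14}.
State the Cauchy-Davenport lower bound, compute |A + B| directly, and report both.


Cauchy-Davenport: |A + B| ≥ min(p, |A| + |B| - 1) for A, B nonempty in Z/pZ.
|A| = 2, |B| = 2, p = 19.
CD lower bound = min(19, 2 + 2 - 1) = min(19, 3) = 3.
Compute A + B mod 19 directly:
a = 2: 2+6=8, 2+14=16
a = 16: 16+6=3, 16+14=11
A + B = {3, 8, 11, 16}, so |A + B| = 4.
Verify: 4 ≥ 3? Yes ✓.

CD lower bound = 3, actual |A + B| = 4.


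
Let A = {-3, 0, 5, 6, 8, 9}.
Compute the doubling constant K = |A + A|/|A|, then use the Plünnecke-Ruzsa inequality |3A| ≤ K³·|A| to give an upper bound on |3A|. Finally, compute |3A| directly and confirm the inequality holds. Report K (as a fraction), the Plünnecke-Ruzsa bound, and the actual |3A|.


|A| = 6.
Step 1: Compute A + A by enumerating all 36 pairs.
A + A = {-6, -3, 0, 2, 3, 5, 6, 8, 9, 10, 11, 12, 13, 14, 15, 16, 17, 18}, so |A + A| = 18.
Step 2: Doubling constant K = |A + A|/|A| = 18/6 = 18/6 ≈ 3.0000.
Step 3: Plünnecke-Ruzsa gives |3A| ≤ K³·|A| = (3.0000)³ · 6 ≈ 162.0000.
Step 4: Compute 3A = A + A + A directly by enumerating all triples (a,b,c) ∈ A³; |3A| = 30.
Step 5: Check 30 ≤ 162.0000? Yes ✓.

K = 18/6, Plünnecke-Ruzsa bound K³|A| ≈ 162.0000, |3A| = 30, inequality holds.


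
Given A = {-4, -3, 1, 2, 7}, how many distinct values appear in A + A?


A + A = {a + a' : a, a' ∈ A}; |A| = 5.
General bounds: 2|A| - 1 ≤ |A + A| ≤ |A|(|A|+1)/2, i.e. 9 ≤ |A + A| ≤ 15.
Lower bound 2|A|-1 is attained iff A is an arithmetic progression.
Enumerate sums a + a' for a ≤ a' (symmetric, so this suffices):
a = -4: -4+-4=-8, -4+-3=-7, -4+1=-3, -4+2=-2, -4+7=3
a = -3: -3+-3=-6, -3+1=-2, -3+2=-1, -3+7=4
a = 1: 1+1=2, 1+2=3, 1+7=8
a = 2: 2+2=4, 2+7=9
a = 7: 7+7=14
Distinct sums: {-8, -7, -6, -3, -2, -1, 2, 3, 4, 8, 9, 14}
|A + A| = 12

|A + A| = 12


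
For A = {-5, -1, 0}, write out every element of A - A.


A - A = {a - a' : a, a' ∈ A}.
Compute a - a' for each ordered pair (a, a'):
a = -5: -5--5=0, -5--1=-4, -5-0=-5
a = -1: -1--5=4, -1--1=0, -1-0=-1
a = 0: 0--5=5, 0--1=1, 0-0=0
Collecting distinct values (and noting 0 appears from a-a):
A - A = {-5, -4, -1, 0, 1, 4, 5}
|A - A| = 7

A - A = {-5, -4, -1, 0, 1, 4, 5}


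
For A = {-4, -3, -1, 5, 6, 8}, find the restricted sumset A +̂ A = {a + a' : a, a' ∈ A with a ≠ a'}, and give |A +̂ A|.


Restricted sumset: A +̂ A = {a + a' : a ∈ A, a' ∈ A, a ≠ a'}.
Equivalently, take A + A and drop any sum 2a that is achievable ONLY as a + a for a ∈ A (i.e. sums representable only with equal summands).
Enumerate pairs (a, a') with a < a' (symmetric, so each unordered pair gives one sum; this covers all a ≠ a'):
  -4 + -3 = -7
  -4 + -1 = -5
  -4 + 5 = 1
  -4 + 6 = 2
  -4 + 8 = 4
  -3 + -1 = -4
  -3 + 5 = 2
  -3 + 6 = 3
  -3 + 8 = 5
  -1 + 5 = 4
  -1 + 6 = 5
  -1 + 8 = 7
  5 + 6 = 11
  5 + 8 = 13
  6 + 8 = 14
Collected distinct sums: {-7, -5, -4, 1, 2, 3, 4, 5, 7, 11, 13, 14}
|A +̂ A| = 12
(Reference bound: |A +̂ A| ≥ 2|A| - 3 for |A| ≥ 2, with |A| = 6 giving ≥ 9.)

|A +̂ A| = 12


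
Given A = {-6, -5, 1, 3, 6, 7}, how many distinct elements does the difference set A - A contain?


A - A = {a - a' : a, a' ∈ A}; |A| = 6.
Bounds: 2|A|-1 ≤ |A - A| ≤ |A|² - |A| + 1, i.e. 11 ≤ |A - A| ≤ 31.
Note: 0 ∈ A - A always (from a - a). The set is symmetric: if d ∈ A - A then -d ∈ A - A.
Enumerate nonzero differences d = a - a' with a > a' (then include -d):
Positive differences: {1, 2, 3, 4, 5, 6, 7, 8, 9, 11, 12, 13}
Full difference set: {0} ∪ (positive diffs) ∪ (negative diffs).
|A - A| = 1 + 2·12 = 25 (matches direct enumeration: 25).

|A - A| = 25


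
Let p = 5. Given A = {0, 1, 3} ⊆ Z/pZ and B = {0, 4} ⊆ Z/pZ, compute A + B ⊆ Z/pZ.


Work in Z/5Z: reduce every sum a + b modulo 5.
Enumerate all 6 pairs:
a = 0: 0+0=0, 0+4=4
a = 1: 1+0=1, 1+4=0
a = 3: 3+0=3, 3+4=2
Distinct residues collected: {0, 1, 2, 3, 4}
|A + B| = 5 (out of 5 total residues).

A + B = {0, 1, 2, 3, 4}
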